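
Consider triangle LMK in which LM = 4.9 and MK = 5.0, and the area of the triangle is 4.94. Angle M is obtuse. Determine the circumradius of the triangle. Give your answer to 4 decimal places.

R ≈ 12.0114

From area = ½·LM·MK·sin M, we get sin M = 2·area/(LM·MK) ≈ 0.40327.
Taking the obtuse solution, ∠M ≈ 156.22°.
Law of cosines then gives KL ≈ 9.6876.
Circumradius = KL/(2 sin M) ≈ 12.011.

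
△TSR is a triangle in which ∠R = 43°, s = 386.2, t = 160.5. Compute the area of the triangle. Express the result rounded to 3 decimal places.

Area = ½·t·s·sin R ≈ 21137.

area ≈ 21136.868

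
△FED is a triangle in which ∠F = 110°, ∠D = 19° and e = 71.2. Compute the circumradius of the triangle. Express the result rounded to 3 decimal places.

The third angle is ∠E = 180° − ∠D − ∠F = 51.00°.
Law of sines: f = e·sin F/sin E ≈ 86.092.
Law of sines: d = e·sin D/sin E ≈ 29.828.
Circumradius = e/(2 sin E) ≈ 45.809.

R ≈ 45.809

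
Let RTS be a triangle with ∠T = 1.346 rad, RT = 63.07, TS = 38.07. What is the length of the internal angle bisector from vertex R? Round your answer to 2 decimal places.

By the law of cosines, SR² = RT² + TS² − 2·RT·TS·cos T = 4356.7, so SR ≈ 66.005.
Law of cosines again: cos R = (SR² + RT² − TS²)/(2·SR·RT) ≈ 0.82696, so ∠R ≈ 0.597 rad.
The bisector from R has length 2·SR·RT·cos(∠R/2)/(SR+RT) ≈ 61.651.

t_R ≈ 61.65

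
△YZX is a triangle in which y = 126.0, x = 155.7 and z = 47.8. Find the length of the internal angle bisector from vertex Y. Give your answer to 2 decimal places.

t_Y ≈ 67.74

By the law of cosines, cos Y = (z² + x² − y²) / (2·z·x) ≈ 0.71558, so ∠Y ≈ 44.31°.
The bisector from Y has length 2·z·x·cos(∠Y/2)/(z+x) ≈ 67.744.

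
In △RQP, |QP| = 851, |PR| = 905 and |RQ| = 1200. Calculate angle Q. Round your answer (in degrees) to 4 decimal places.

By the law of cosines, cos Q = (|RQ|² + |QP|² − |PR|²) / (2·|RQ|·|QP|) ≈ 0.65863, so ∠Q ≈ 48.80°.

∠Q ≈ 48.8049°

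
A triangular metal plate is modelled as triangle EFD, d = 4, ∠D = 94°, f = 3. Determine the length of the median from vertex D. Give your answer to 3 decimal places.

m_D ≈ 1.868

Law of sines: sin F = f·sin D/d ≈ 0.74817.
Since d ≥ f, only the acute value applies: ∠F ≈ 48.43°.
Then ∠E = 180° − ∠D − ∠F ≈ 37.57°.
Law of sines gives e = d·sin E/sin D ≈ 2.4447.
Median from D: ½√(2·e² + 2·f² − d²) ≈ 1.8677.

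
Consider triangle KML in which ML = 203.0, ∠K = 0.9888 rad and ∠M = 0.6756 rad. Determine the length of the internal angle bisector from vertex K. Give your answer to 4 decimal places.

t_K ≈ 164.3257

The third angle is ∠L = π − ∠K − ∠M = 1.4772 rad.
Law of sines: LK = ML·sin M/sin K ≈ 151.97.
Law of sines: KM = ML·sin L/sin K ≈ 241.94.
The bisector from K has length 2·LK·KM·cos(∠K/2)/(LK+KM) ≈ 164.33.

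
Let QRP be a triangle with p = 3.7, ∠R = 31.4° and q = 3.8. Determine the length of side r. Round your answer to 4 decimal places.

By the law of cosines, r² = p² + q² − 2·p·q·cos R = 4.1282, so r ≈ 2.0318.

2.0318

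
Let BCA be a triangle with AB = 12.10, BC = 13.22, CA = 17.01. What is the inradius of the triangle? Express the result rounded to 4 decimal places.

3.7602

Semiperimeter s = (17.01 + 12.1 + 13.22)/2 = 21.165.
Heron's formula: area = √(21.165·4.155·9.065·7.945) ≈ 79.584.
Inradius = area/s = 79.584/21.165 ≈ 3.7602.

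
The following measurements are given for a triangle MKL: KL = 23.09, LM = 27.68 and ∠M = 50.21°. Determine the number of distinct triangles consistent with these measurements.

LM·sin M = 27.68·sin(50.21°) ≈ 21.27.
Since LM sin M < KL < LM (21.27 < 23.09 < 27.68), two triangles exist.

2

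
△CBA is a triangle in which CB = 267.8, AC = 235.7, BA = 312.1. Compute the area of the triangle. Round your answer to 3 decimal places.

Semiperimeter s = (312.1 + 235.7 + 267.8)/2 = 407.8.
Heron's formula: area = √(407.8·95.7·172.1·140) ≈ 30664.

area ≈ 30664.369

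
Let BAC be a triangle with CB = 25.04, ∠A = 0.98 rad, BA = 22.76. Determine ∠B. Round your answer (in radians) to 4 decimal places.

Law of sines: sin C = BA·sin A/CB ≈ 0.75488.
Since CB ≥ BA, only the acute value applies: ∠C ≈ 0.855 rad.
Then ∠B = π − ∠A − ∠C ≈ 1.306 rad.

1.3061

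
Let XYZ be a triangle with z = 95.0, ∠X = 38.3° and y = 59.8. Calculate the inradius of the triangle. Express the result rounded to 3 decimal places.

r ≈ 16.339

By the law of cosines, x² = y² + z² − 2·y·z·cos X = 3684.4, so x ≈ 60.699.
Area = ½·y·z·sin X ≈ 1760.5.
Semiperimeter s = (60.699+59.8+95)/2 = 107.75.
Inradius = area/s = 1760.5/107.75 ≈ 16.339.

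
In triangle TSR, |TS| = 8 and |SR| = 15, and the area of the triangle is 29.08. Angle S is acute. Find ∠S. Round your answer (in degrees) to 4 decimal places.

∠S ≈ 28.9906°

From area = ½·|TS|·|SR|·sin S, we get sin S = 2·area/(|TS|·|SR|) ≈ 0.48467.
Taking the acute solution, ∠S ≈ 28.99°.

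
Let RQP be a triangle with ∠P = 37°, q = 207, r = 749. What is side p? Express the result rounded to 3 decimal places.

596.829

By the law of cosines, p² = r² + q² − 2·r·q·cos P = 3.562e+05, so p ≈ 596.83.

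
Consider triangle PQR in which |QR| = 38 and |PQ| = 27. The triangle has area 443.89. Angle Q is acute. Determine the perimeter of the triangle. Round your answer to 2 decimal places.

From area = ½·|PQ|·|QR|·sin Q, we get sin Q = 2·area/(|PQ|·|QR|) ≈ 0.86528.
Taking the acute solution, ∠Q ≈ 59.91°.
Law of cosines then gives |RP| ≈ 33.828.
Perimeter = 38 + 33.828 + 27 = 98.828.

98.83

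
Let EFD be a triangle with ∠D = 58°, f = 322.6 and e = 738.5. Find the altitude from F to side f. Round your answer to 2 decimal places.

626.28

By the law of cosines, d² = e² + f² − 2·e·f·cos D = 3.9696e+05, so d ≈ 630.05.
Area = ½·e·f·sin D ≈ 1.0102e+05.
The altitude from F has length 2·area/f ≈ 626.28.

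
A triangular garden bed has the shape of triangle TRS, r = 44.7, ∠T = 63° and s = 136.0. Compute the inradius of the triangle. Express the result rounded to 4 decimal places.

By the law of cosines, t² = r² + s² − 2·r·s·cos T = 14974, so t ≈ 122.37.
Area = ½·r·s·sin T ≈ 2708.3.
Semiperimeter p = (122.37+44.7+136)/2 = 151.53.
Inradius = area/p = 2708.3/151.53 ≈ 17.872.

17.8725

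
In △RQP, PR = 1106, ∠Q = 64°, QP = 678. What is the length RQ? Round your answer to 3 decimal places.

1220.194

Law of sines: sin R = QP·sin Q/PR ≈ 0.55098.
Since PR ≥ QP, only the acute value applies: ∠R ≈ 33.43°.
Then ∠P = 180° − ∠Q − ∠R ≈ 82.57°.
Law of sines gives RQ = PR·sin P/sin Q ≈ 1220.2.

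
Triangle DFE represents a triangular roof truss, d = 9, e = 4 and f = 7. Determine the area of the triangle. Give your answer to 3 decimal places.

Semiperimeter s = (9 + 7 + 4)/2 = 10.
Heron's formula: area = √(10·1·3·6) ≈ 13.416.

area ≈ 13.416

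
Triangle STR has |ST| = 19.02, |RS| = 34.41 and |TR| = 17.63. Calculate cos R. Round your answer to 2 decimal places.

0.93

By the law of cosines, cos R = (|TR|² + |RS|² − |ST|²) / (2·|TR|·|RS|) ≈ 0.93391, so ∠R ≈ 20.95°.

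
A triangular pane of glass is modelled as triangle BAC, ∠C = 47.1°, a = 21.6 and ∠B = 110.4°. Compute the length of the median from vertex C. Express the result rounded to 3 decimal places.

m_C ≈ 34.717

The third angle is ∠A = 180° − ∠C − ∠B = 22.50°.
Law of sines: b = a·sin B/sin A ≈ 52.903.
Law of sines: c = a·sin C/sin A ≈ 41.347.
Median from C: ½√(2·b² + 2·a² − c²) ≈ 34.717.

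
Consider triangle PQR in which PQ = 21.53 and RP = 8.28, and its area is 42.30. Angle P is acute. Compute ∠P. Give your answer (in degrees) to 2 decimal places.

28.33

From area = ½·RP·PQ·sin P, we get sin P = 2·area/(RP·PQ) ≈ 0.47457.
Taking the acute solution, ∠P ≈ 28.33°.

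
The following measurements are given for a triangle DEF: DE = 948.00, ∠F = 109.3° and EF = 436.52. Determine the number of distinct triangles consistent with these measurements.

EF·sin F = 436.52·sin(109.3°) ≈ 412.
Since ∠F is not acute, a triangle exists only if DE > EF; here DE > EF, so there is exactly one triangle.

1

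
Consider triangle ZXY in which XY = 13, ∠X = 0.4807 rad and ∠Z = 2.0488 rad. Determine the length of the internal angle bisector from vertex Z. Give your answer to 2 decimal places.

The third angle is ∠Y = π − ∠Z − ∠X = 0.6121 rad.
Law of sines: YZ = XY·sin X/sin Z ≈ 6.77.
Law of sines: ZX = XY·sin Y/sin Z ≈ 8.4125.
The bisector from Z has length 2·YZ·ZX·cos(∠Z/2)/(YZ+ZX) ≈ 3.8983.

t_Z ≈ 3.90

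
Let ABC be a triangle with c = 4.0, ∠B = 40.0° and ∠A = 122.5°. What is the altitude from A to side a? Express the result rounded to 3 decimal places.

2.571

The third angle is ∠C = 180° − ∠A − ∠B = 17.50°.
Law of sines: a = c·sin A/sin C ≈ 11.219.
Law of sines: b = c·sin B/sin C ≈ 8.5504.
Area = ½·c·a·sin B ≈ 14.423.
The altitude from A has length 2·area/a ≈ 2.5712.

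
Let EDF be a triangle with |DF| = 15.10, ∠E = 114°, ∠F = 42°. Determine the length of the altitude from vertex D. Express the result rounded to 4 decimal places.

The third angle is ∠D = 180° − ∠F − ∠E = 24.00°.
Law of sines: |FE| = |DF|·sin D/sin E ≈ 6.723.
Law of sines: |ED| = |DF|·sin F/sin E ≈ 11.06.
Area = ½·|DF|·|FE|·sin F ≈ 33.964.
The altitude from D has length 2·area/|FE| ≈ 10.104.

h_D ≈ 10.1039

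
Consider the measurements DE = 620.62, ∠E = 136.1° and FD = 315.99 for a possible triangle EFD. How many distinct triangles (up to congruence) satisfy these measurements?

DE·sin E = 620.62·sin(136.1°) ≈ 430.3.
Since ∠E is not acute, a triangle exists only if FD > DE; here FD ≤ DE, so there is no triangle.

0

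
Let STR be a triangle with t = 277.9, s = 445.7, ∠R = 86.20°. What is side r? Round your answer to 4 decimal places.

By the law of cosines, r² = s² + t² − 2·s·t·cos R = 2.5946e+05, so r ≈ 509.37.

509.3717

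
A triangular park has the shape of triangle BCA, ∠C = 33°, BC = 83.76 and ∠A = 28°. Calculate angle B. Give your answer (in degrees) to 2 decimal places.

∠B ≈ 119.00°

The third angle is ∠B = 180° − ∠C − ∠A = 119.00°.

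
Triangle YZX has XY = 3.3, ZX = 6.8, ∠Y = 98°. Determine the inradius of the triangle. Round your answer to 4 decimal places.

Law of sines: sin Z = XY·sin Y/ZX ≈ 0.48057.
Since ZX ≥ XY, only the acute value applies: ∠Z ≈ 28.72°.
Then ∠X = 180° − ∠Y − ∠Z ≈ 53.28°.
Law of sines gives YZ = ZX·sin X/sin Y ≈ 5.504.
Area = ½·ZX·XY·sin X ≈ 8.9933.
Semiperimeter s = (6.8+3.3+5.504)/2 = 7.802.
Inradius = area/s = 8.9933/7.802 ≈ 1.1527.

1.1527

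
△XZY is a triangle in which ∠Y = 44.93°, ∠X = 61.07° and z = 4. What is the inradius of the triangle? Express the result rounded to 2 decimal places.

r ≈ 0.97

The third angle is ∠Z = 180° − ∠Y − ∠X = 74.00°.
Law of sines: x = z·sin X/sin Z ≈ 3.6419.
Law of sines: y = z·sin Y/sin Z ≈ 2.9388.
Area = ½·z·x·sin Y ≈ 5.1442.
Semiperimeter s = (3.6419+4+2.9388)/2 = 5.2904.
Inradius = area/s = 5.1442/5.2904 ≈ 0.97236.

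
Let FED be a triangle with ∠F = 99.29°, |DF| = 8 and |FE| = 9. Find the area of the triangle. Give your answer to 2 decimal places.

Area = ½·|DF|·|FE|·sin F ≈ 35.528.

area ≈ 35.53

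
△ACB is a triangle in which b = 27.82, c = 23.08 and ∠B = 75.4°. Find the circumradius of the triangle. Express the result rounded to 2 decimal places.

14.37

Law of sines: sin C = c·sin B/b ≈ 0.80283.
Since b ≥ c, only the acute value applies: ∠C ≈ 53.40°.
Then ∠A = 180° − ∠B − ∠C ≈ 51.20°.
Law of sines gives a = b·sin A/sin B ≈ 22.404.
Circumradius = b/(2 sin B) ≈ 14.374.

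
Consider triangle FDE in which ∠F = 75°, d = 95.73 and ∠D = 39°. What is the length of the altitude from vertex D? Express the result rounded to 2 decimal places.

The third angle is ∠E = 180° − ∠F − ∠D = 66.00°.
Law of sines: f = d·sin F/sin D ≈ 146.93.
Law of sines: e = d·sin E/sin D ≈ 138.97.
Area = ½·d·f·sin E ≈ 6424.9.
The altitude from D has length 2·area/d ≈ 134.23.

h_D ≈ 134.23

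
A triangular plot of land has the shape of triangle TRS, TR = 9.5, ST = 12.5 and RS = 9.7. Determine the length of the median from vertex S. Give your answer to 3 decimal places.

Median from S: ½√(2·RS² + 2·ST² − TR²) ≈ 10.13.

m_S ≈ 10.130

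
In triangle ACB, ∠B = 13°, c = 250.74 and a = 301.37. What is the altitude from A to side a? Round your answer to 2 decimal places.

By the law of cosines, b² = a² + c² − 2·a·c·cos B = 6436.9, so b ≈ 80.23.
Area = ½·a·c·sin B ≈ 8499.3.
The altitude from A has length 2·area/a ≈ 56.404.

56.40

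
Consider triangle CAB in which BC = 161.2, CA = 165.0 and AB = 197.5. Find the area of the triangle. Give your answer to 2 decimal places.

Semiperimeter s = (197.5 + 161.2 + 165)/2 = 261.85.
Heron's formula: area = √(261.85·64.35·100.65·96.85) ≈ 12816.

area ≈ 12816.14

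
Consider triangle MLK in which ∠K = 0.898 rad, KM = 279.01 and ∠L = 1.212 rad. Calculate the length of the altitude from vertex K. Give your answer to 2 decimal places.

239.42

The third angle is ∠M = π − ∠L − ∠K = 1.032 rad.
Law of sines: LK = KM·sin M/sin L ≈ 255.71.
Law of sines: ML = KM·sin K/sin L ≈ 233.05.
Area = ½·KM·LK·sin K ≈ 27899.
The altitude from K has length 2·area/ML ≈ 239.42.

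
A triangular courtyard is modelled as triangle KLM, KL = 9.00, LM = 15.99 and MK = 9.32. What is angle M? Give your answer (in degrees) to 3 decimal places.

∠M ≈ 28.658°

By the law of cosines, cos M = (LM² + MK² − KL²) / (2·LM·MK) ≈ 0.87750, so ∠M ≈ 28.66°.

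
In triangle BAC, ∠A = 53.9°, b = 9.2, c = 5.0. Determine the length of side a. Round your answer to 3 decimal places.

By the law of cosines, a² = c² + b² − 2·c·b·cos A = 55.434, so a ≈ 7.4454.

7.445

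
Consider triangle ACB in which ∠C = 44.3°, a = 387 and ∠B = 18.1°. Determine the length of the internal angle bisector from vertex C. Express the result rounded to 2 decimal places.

186.08

The third angle is ∠A = 180° − ∠C − ∠B = 117.60°.
Law of sines: c = a·sin C/sin A ≈ 304.99.
Law of sines: b = a·sin B/sin A ≈ 135.67.
The bisector from C has length 2·b·a·cos(∠C/2)/(b+a) ≈ 186.08.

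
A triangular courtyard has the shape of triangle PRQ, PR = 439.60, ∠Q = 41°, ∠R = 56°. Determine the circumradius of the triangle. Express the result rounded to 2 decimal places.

The third angle is ∠P = 180° − ∠R − ∠Q = 83.00°.
Law of sines: RQ = PR·sin P/sin Q ≈ 665.07.
Law of sines: QP = PR·sin R/sin Q ≈ 555.51.
Circumradius = PR/(2 sin Q) ≈ 335.03.

335.03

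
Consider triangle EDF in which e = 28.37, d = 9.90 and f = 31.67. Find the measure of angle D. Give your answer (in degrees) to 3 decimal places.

By the law of cosines, cos D = (f² + e² − d²) / (2·f·e) ≈ 0.95152, so ∠D ≈ 17.91°.

∠D ≈ 17.914°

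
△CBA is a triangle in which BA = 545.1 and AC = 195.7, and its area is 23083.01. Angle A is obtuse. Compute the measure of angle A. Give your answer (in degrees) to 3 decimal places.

154.357

From area = ½·BA·AC·sin A, we get sin A = 2·area/(BA·AC) ≈ 0.43277.
Taking the obtuse solution, ∠A ≈ 154.36°.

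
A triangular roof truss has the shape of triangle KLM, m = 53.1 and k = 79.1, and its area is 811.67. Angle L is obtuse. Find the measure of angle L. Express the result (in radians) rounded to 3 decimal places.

2.745

From area = ½·m·k·sin L, we get sin L = 2·area/(m·k) ≈ 0.38649.
Taking the obtuse solution, ∠L ≈ 2.745 rad.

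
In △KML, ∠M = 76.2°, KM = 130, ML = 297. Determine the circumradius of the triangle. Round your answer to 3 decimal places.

By the law of cosines, LK² = KM² + ML² − 2·KM·ML·cos M = 86689, so LK ≈ 294.43.
Area = ½·KM·ML·sin M ≈ 18748.
Circumradius = LK/(2 sin M) ≈ 151.59.

R ≈ 151.591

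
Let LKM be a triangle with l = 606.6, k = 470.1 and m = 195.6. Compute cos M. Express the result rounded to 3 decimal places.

0.966

By the law of cosines, cos M = (l² + k² − m²) / (2·l·k) ≈ 0.96559, so ∠M ≈ 0.263 rad.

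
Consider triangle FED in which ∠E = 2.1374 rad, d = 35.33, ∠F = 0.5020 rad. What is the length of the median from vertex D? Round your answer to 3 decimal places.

m_D ≈ 47.214

The third angle is ∠D = π − ∠F − ∠E = 0.5022 rad.
Law of sines: f = d·sin F/sin D ≈ 35.318.
Law of sines: e = d·sin E/sin D ≈ 61.928.
Median from D: ½√(2·f² + 2·e² − d²) ≈ 47.214.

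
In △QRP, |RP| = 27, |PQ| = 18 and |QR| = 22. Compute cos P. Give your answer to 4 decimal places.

cos P ≈ 0.5854

By the law of cosines, cos P = (|RP|² + |PQ|² − |QR|²) / (2·|RP|·|PQ|) ≈ 0.58539, so ∠P ≈ 54.17°.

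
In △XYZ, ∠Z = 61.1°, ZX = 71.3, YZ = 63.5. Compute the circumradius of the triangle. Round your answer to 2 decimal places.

By the law of cosines, XY² = YZ² + ZX² − 2·YZ·ZX·cos Z = 4739.8, so XY ≈ 68.846.
Area = ½·YZ·ZX·sin Z ≈ 1981.9.
Circumradius = XY/(2 sin Z) ≈ 39.32.

39.32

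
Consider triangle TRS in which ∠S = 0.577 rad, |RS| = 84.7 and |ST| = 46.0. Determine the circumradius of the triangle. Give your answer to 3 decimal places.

By the law of cosines, |TR|² = |RS|² + |ST|² − 2·|RS|·|ST|·cos S = 2759.3, so |TR| ≈ 52.529.
Area = ½·|RS|·|ST|·sin S ≈ 1062.7.
Circumradius = |TR|/(2 sin S) ≈ 48.146.

48.146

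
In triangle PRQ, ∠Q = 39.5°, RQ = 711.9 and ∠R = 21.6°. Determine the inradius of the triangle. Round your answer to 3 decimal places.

r ≈ 88.684

The third angle is ∠P = 180° − ∠R − ∠Q = 118.90°.
Law of sines: QP = RQ·sin R/sin P ≈ 299.35.
Law of sines: PR = RQ·sin Q/sin P ≈ 517.24.
Area = ½·RQ·QP·sin Q ≈ 67776.
Semiperimeter s = (711.9+299.35+517.24)/2 = 764.24.
Inradius = area/s = 67776/764.24 ≈ 88.684.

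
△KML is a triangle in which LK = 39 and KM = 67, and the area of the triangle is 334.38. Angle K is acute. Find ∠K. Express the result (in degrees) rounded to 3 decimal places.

∠K ≈ 14.829°

From area = ½·LK·KM·sin K, we get sin K = 2·area/(LK·KM) ≈ 0.25594.
Taking the acute solution, ∠K ≈ 14.83°.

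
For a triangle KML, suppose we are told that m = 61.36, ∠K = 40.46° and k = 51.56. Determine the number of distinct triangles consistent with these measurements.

2

m·sin K = 61.36·sin(40.46°) ≈ 39.82.
Since m sin K < k < m (39.82 < 51.56 < 61.36), two triangles exist.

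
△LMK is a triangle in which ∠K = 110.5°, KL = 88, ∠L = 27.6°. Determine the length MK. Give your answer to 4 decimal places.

The third angle is ∠M = 180° − ∠K − ∠L = 41.90°.
Law of sines: MK = KL·sin L/sin M ≈ 61.048.

61.0483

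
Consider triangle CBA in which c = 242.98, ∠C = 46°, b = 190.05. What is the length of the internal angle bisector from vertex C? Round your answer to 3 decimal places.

Law of sines: sin B = b·sin C/c ≈ 0.56264.
Since c ≥ b, only the acute value applies: ∠B ≈ 34.24°.
Then ∠A = 180° − ∠C − ∠B ≈ 99.76°.
Law of sines gives a = c·sin A/sin C ≈ 332.89.
The bisector from C has length 2·b·a·cos(∠C/2)/(b+a) ≈ 222.73.

t_C ≈ 222.727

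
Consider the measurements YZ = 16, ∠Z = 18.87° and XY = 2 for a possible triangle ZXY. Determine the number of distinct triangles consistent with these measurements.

YZ·sin Z = 16·sin(18.87°) ≈ 5.175.
Since XY = 2 < 5.175 = YZ sin Z, no triangle exists.

0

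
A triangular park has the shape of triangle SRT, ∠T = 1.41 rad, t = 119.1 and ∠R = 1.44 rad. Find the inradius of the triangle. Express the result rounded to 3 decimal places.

The third angle is ∠S = π − ∠R − ∠T = 0.292 rad.
Law of sines: s = t·sin S/sin T ≈ 34.686.
Law of sines: r = t·sin R/sin T ≈ 119.63.
Area = ½·t·s·sin R ≈ 2047.9.
Semiperimeter p = (34.686+119.63+119.1)/2 = 136.71.
Inradius = area/p = 2047.9/136.71 ≈ 14.98.

14.980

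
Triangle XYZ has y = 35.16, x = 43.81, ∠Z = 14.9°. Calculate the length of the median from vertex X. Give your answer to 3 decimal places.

By the law of cosines, z² = x² + y² − 2·x·y·cos Z = 178.41, so z ≈ 13.357.
Median from X: ½√(2·y² + 2·z² − x²) ≈ 15.083.

m_X ≈ 15.083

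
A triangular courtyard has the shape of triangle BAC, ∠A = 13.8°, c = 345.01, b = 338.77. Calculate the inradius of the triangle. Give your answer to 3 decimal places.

36.389

By the law of cosines, a² = c² + b² − 2·c·b·cos A = 6786.5, so a ≈ 82.38.
Area = ½·c·b·sin A ≈ 13940.
Semiperimeter s = (338.77+82.38+345.01)/2 = 383.08.
Inradius = area/s = 13940/383.08 ≈ 36.389.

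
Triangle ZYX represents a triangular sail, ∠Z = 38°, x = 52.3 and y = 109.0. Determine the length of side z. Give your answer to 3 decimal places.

By the law of cosines, z² = y² + x² − 2·y·x·cos Z = 5631.9, so z ≈ 75.046.

75.046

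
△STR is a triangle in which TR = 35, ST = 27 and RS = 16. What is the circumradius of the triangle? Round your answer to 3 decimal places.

By the law of cosines, cos S = (RS² + ST² − TR²) / (2·RS·ST) ≈ -0.27778, so ∠S ≈ 1.852 rad.
Circumradius = TR/(2 sin S) ≈ 18.217.

18.217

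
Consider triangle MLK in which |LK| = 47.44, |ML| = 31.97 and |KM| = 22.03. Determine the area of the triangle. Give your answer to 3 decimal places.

Semiperimeter s = (47.44 + 22.03 + 31.97)/2 = 50.72.
Heron's formula: area = √(50.72·3.28·28.69·18.75) ≈ 299.15.

299.152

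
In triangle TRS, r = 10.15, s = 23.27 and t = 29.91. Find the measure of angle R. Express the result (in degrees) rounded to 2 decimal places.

16.73

By the law of cosines, cos R = (s² + t² − r²) / (2·s·t) ≈ 0.95766, so ∠R ≈ 16.73°.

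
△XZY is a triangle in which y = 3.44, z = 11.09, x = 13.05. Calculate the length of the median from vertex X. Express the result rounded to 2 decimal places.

Median from X: ½√(2·z² + 2·y² − x²) ≈ 4.9835.

m_X ≈ 4.98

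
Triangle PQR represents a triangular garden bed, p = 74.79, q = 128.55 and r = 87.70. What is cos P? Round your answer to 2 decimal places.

By the law of cosines, cos P = (q² + r² − p²) / (2·q·r) ≈ 0.82593, so ∠P ≈ 0.599 rad.

cos P ≈ 0.83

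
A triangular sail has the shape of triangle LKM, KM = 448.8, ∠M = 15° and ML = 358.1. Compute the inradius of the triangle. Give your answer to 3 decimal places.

r ≈ 43.999

By the law of cosines, LK² = KM² + ML² − 2·KM·ML·cos M = 19179, so LK ≈ 138.49.
Area = ½·KM·ML·sin M ≈ 20798.
Semiperimeter s = (448.8+358.1+138.49)/2 = 472.69.
Inradius = area/s = 20798/472.69 ≈ 43.999.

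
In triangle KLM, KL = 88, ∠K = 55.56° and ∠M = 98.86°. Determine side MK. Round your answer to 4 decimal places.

38.4547

The third angle is ∠L = 180° − ∠M − ∠K = 25.58°.
Law of sines: MK = KL·sin L/sin M ≈ 38.455.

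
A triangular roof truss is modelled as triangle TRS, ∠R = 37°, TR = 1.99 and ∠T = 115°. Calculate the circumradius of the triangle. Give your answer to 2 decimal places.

2.12

The third angle is ∠S = 180° − ∠T − ∠R = 28.00°.
Law of sines: RS = TR·sin T/sin S ≈ 3.8417.
Law of sines: ST = TR·sin R/sin S ≈ 2.551.
Circumradius = TR/(2 sin S) ≈ 2.1194.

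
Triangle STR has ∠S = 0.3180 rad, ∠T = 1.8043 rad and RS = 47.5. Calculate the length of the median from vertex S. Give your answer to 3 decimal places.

The third angle is ∠R = π − ∠S − ∠T = 1.0193 rad.
Law of sines: TR = RS·sin S/sin T ≈ 15.266.
Law of sines: ST = RS·sin R/sin T ≈ 41.586.
Median from S: ½√(2·RS² + 2·ST² − TR²) ≈ 43.984.

43.984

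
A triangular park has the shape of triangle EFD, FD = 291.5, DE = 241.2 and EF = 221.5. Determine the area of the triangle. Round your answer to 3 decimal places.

26126.406

Semiperimeter s = (291.5 + 241.2 + 221.5)/2 = 377.1.
Heron's formula: area = √(377.1·85.6·135.9·155.6) ≈ 26126.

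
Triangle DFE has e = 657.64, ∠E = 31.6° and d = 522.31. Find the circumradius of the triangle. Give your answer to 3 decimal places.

R ≈ 627.536

Law of sines: sin D = d·sin E/e ≈ 0.41616.
Since e ≥ d, only the acute value applies: ∠D ≈ 24.59°.
Then ∠F = 180° − ∠E − ∠D ≈ 123.81°.
Law of sines gives f = e·sin F/sin E ≈ 1042.9.
Circumradius = e/(2 sin E) ≈ 627.54.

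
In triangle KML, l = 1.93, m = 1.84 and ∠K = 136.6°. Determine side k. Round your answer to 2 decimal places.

3.50

By the law of cosines, k² = m² + l² − 2·m·l·cos K = 12.271, so k ≈ 3.503.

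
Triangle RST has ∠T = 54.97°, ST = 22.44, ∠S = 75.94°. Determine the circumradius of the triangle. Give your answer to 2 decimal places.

14.85

The third angle is ∠R = 180° − ∠S − ∠T = 49.09°.
Law of sines: TR = ST·sin S/sin R ≈ 28.803.
Law of sines: RS = ST·sin T/sin R ≈ 24.314.
Circumradius = ST/(2 sin R) ≈ 14.846.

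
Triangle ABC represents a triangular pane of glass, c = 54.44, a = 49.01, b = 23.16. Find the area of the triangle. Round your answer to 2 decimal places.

Semiperimeter s = (49.01 + 23.16 + 54.44)/2 = 63.305.
Heron's formula: area = √(63.305·14.295·40.145·8.865) ≈ 567.5.

567.50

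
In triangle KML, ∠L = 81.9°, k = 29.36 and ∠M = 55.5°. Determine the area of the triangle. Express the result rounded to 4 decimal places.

519.5320

The third angle is ∠K = 180° − ∠M − ∠L = 42.60°.
Law of sines: m = k·sin M/sin K ≈ 35.747.
Law of sines: l = k·sin L/sin K ≈ 42.943.
Area = ½·k·m·sin L ≈ 519.53.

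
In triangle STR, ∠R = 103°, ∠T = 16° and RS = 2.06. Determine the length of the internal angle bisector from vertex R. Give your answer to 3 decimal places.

1.950

The third angle is ∠S = 180° − ∠T − ∠R = 61.00°.
Law of sines: TR = RS·sin S/sin T ≈ 6.5365.
Law of sines: ST = RS·sin R/sin T ≈ 7.282.
The bisector from R has length 2·TR·RS·cos(∠R/2)/(TR+RS) ≈ 1.9502.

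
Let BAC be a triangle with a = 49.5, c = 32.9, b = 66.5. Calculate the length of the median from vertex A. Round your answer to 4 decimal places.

m_A ≈ 46.2576

Median from A: ½√(2·c² + 2·b² − a²) ≈ 46.258.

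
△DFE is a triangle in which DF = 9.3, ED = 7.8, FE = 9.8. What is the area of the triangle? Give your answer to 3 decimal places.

33.928

Semiperimeter s = (9.8 + 7.8 + 9.3)/2 = 13.45.
Heron's formula: area = √(13.45·3.65·5.65·4.15) ≈ 33.928.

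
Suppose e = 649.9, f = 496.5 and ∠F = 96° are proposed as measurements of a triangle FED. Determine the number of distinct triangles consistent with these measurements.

e·sin F = 649.9·sin(96°) ≈ 646.3.
Since ∠F is not acute, a triangle exists only if f > e; here f ≤ e, so there is no triangle.

0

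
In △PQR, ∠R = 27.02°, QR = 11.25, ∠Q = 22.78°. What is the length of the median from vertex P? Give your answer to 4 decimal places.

The third angle is ∠P = 180° − ∠Q − ∠R = 130.20°.
Law of sines: RP = QR·sin Q/sin P ≈ 5.703.
Law of sines: PQ = QR·sin R/sin P ≈ 6.6914.
Median from P: ½√(2·RP² + 2·PQ² − QR²) ≈ 2.6475.

m_P ≈ 2.6475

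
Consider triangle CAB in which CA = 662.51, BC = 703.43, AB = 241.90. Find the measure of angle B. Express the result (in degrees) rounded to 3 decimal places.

70.355

By the law of cosines, cos B = (AB² + BC² − CA²) / (2·AB·BC) ≈ 0.33618, so ∠B ≈ 70.36°.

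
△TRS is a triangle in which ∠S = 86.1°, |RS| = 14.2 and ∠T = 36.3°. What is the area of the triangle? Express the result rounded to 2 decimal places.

143.46

The third angle is ∠R = 180° − ∠S − ∠T = 57.60°.
Law of sines: |ST| = |RS|·sin R/sin T ≈ 20.252.
Law of sines: |TR| = |RS|·sin S/sin T ≈ 23.93.
Area = ½·|RS|·|ST|·sin S ≈ 143.46.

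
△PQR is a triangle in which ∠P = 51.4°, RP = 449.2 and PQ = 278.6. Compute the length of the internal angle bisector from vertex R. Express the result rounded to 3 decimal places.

t_R ≈ 372.270

By the law of cosines, QR² = RP² + PQ² − 2·RP·PQ·cos P = 1.2325e+05, so QR ≈ 351.06.
Law of cosines again: cos R = (QR² + RP² − PQ²)/(2·QR·RP) ≈ 0.78444, so ∠R ≈ 38.33°.
The bisector from R has length 2·QR·RP·cos(∠R/2)/(QR+RP) ≈ 372.27.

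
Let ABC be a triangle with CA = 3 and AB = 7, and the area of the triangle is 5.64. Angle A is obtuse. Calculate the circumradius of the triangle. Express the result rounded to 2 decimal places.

9.00

From area = ½·CA·AB·sin A, we get sin A = 2·area/(CA·AB) ≈ 0.53714.
Taking the obtuse solution, ∠A ≈ 147.51°.
Law of cosines then gives BC ≈ 9.6657.
Circumradius = BC/(2 sin A) ≈ 8.9974.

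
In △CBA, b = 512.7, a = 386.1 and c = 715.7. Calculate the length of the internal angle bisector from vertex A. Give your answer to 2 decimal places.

575.06

By the law of cosines, cos A = (c² + b² − a²) / (2·c·b) ≈ 0.85302, so ∠A ≈ 31.46°.
The bisector from A has length 2·c·b·cos(∠A/2)/(c+b) ≈ 575.06.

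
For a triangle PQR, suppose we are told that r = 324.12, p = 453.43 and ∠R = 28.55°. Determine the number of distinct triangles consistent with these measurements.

p·sin R = 453.43·sin(28.55°) ≈ 216.7.
Since p sin R < r < p (216.7 < 324.12 < 453.43), two triangles exist.

2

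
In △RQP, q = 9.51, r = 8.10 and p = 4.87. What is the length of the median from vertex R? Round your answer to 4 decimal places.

Median from R: ½√(2·q² + 2·p² − r²) ≈ 6.3778.

m_R ≈ 6.3778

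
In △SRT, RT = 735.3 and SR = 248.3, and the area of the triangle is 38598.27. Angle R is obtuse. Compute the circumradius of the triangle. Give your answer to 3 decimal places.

1142.368

From area = ½·SR·RT·sin R, we get sin R = 2·area/(SR·RT) ≈ 0.42282.
Taking the obtuse solution, ∠R ≈ 154.99°.
Law of cosines then gives TS ≈ 966.03.
Circumradius = TS/(2 sin R) ≈ 1142.4.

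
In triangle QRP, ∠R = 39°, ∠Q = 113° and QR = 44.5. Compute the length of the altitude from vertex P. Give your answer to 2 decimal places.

54.91

The third angle is ∠P = 180° − ∠Q − ∠R = 28.00°.
Law of sines: RP = QR·sin Q/sin P ≈ 87.252.
Law of sines: PQ = QR·sin R/sin P ≈ 59.652.
Area = ½·QR·RP·sin R ≈ 1221.7.
The altitude from P has length 2·area/QR ≈ 54.91.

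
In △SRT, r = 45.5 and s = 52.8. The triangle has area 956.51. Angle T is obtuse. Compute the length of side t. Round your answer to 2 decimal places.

88.12

From area = ½·s·r·sin T, we get sin T = 2·area/(s·r) ≈ 0.79630.
Taking the obtuse solution, ∠T ≈ 127.22°.
Law of cosines then gives t ≈ 88.117.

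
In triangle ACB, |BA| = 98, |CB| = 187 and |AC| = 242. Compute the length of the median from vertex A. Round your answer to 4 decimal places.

Median from A: ½√(2·|BA|² + 2·|AC|² − |CB|²) ≈ 159.19.

159.1909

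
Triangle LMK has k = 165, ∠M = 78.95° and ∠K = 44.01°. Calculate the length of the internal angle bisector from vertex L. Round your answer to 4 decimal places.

169.7718

The third angle is ∠L = 180° − ∠M − ∠K = 57.04°.
Law of sines: l = k·sin L/sin K ≈ 199.26.
Law of sines: m = k·sin M/sin K ≈ 233.08.
The bisector from L has length 2·m·k·cos(∠L/2)/(m+k) ≈ 169.77.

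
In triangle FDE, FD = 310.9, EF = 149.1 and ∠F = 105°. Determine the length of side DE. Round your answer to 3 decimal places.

378.001

By the law of cosines, DE² = EF² + FD² − 2·EF·FD·cos F = 1.4288e+05, so DE ≈ 378.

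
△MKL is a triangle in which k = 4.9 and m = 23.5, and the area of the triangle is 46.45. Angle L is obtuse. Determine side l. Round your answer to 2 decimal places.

26.69

From area = ½·m·k·sin L, we get sin L = 2·area/(m·k) ≈ 0.80677.
Taking the obtuse solution, ∠L ≈ 126.22°.
Law of cosines then gives l ≈ 26.69.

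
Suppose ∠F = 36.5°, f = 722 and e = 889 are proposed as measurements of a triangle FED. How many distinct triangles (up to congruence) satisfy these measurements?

e·sin F = 889·sin(36.5°) ≈ 528.8.
Since e sin F < f < e (528.8 < 722 < 889), two triangles exist.

2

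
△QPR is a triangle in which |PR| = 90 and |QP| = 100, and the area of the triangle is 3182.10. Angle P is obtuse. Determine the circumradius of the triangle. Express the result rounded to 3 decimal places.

From area = ½·|QP|·|PR|·sin P, we get sin P = 2·area/(|QP|·|PR|) ≈ 0.70713.
Taking the obtuse solution, ∠P ≈ 135.00°.
Law of cosines then gives |RQ| ≈ 175.58.
Circumradius = |RQ|/(2 sin P) ≈ 124.15.

124.147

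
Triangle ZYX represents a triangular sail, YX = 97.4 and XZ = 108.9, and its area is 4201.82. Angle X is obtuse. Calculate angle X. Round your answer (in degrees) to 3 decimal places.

From area = ½·YX·XZ·sin X, we get sin X = 2·area/(YX·XZ) ≈ 0.79228.
Taking the obtuse solution, ∠X ≈ 127.60°.

∠X ≈ 127.601°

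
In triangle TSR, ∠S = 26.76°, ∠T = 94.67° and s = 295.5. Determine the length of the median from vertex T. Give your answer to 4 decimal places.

The third angle is ∠R = 180° − ∠T − ∠S = 58.57°.
Law of sines: t = s·sin T/sin S ≈ 654.12.
Law of sines: r = s·sin R/sin S ≈ 560.
Median from T: ½√(2·s² + 2·r² − t²) ≈ 305.77.

305.7685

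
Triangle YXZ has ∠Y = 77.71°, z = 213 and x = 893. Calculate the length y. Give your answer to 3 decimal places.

By the law of cosines, y² = x² + z² − 2·x·z·cos Y = 7.6184e+05, so y ≈ 872.84.

872.836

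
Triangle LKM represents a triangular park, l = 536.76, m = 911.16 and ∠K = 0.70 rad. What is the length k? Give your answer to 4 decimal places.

608.4362

By the law of cosines, k² = m² + l² − 2·m·l·cos K = 3.7019e+05, so k ≈ 608.44.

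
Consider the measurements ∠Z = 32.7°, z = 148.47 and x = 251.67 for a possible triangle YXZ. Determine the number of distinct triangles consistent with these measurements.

x·sin Z = 251.67·sin(32.7°) ≈ 136.
Since x sin Z < z < x (136 < 148.47 < 251.67), two triangles exist.

2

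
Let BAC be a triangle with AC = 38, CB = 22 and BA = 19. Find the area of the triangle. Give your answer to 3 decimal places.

145.794

Semiperimeter s = (38 + 22 + 19)/2 = 39.5.
Heron's formula: area = √(39.5·1.5·17.5·20.5) ≈ 145.79.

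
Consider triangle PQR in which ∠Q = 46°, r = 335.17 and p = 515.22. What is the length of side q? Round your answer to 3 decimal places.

371.315

By the law of cosines, q² = r² + p² − 2·r·p·cos Q = 1.3787e+05, so q ≈ 371.31.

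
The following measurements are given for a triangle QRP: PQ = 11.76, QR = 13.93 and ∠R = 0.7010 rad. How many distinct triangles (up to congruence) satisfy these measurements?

QR·sin R = 13.93·sin(0.7010 rad) ≈ 8.985.
Since QR sin R < PQ < QR (8.985 < 11.76 < 13.93), two triangles exist.

2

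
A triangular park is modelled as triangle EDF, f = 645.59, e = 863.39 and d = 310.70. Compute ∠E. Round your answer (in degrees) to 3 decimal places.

By the law of cosines, cos E = (d² + f² − e²) / (2·d·f) ≈ -0.57861, so ∠E ≈ 125.35°.

125.353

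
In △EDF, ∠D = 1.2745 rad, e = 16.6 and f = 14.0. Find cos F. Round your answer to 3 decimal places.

By the law of cosines, d² = f² + e² − 2·f·e·cos D = 335.85, so d ≈ 18.326.
Law of cosines again: cos F = (e² + d² − f²)/(2·e·d) ≈ 0.68276, so ∠F ≈ 0.8193 rad.

0.683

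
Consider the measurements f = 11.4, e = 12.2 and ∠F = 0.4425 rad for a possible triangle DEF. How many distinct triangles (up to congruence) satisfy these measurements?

2

e·sin F = 12.2·sin(0.4425 rad) ≈ 5.224.
Since e sin F < f < e (5.224 < 11.4 < 12.2), two triangles exist.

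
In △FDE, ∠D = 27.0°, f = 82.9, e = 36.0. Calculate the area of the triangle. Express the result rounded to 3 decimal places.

Area = ½·e·f·sin D ≈ 677.44.

677.445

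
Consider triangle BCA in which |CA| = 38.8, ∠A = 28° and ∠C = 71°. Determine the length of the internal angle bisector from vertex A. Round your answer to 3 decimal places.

36.826

The third angle is ∠B = 180° − ∠C − ∠A = 81.00°.
Law of sines: |AB| = |CA|·sin C/sin B ≈ 37.143.
Law of sines: |BC| = |CA|·sin A/sin B ≈ 18.443.
The bisector from A has length 2·|CA|·|AB|·cos(∠A/2)/(|CA|+|AB|) ≈ 36.826.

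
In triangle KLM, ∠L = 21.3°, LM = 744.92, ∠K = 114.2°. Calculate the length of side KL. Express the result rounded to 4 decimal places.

The third angle is ∠M = 180° − ∠K − ∠L = 44.50°.
Law of sines: KL = LM·sin M/sin K ≈ 572.43.

572.4261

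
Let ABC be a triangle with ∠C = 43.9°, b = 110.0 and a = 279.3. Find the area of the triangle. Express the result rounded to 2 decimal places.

area ≈ 10651.69

Area = ½·a·b·sin C ≈ 10652.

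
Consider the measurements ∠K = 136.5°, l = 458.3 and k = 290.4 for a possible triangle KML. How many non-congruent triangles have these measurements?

0

l·sin K = 458.3·sin(136.5°) ≈ 315.5.
Since ∠K is not acute, a triangle exists only if k > l; here k ≤ l, so there is no triangle.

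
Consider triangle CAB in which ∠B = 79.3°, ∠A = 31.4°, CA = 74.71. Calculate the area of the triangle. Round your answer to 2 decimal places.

The third angle is ∠C = 180° − ∠A − ∠B = 69.30°.
Law of sines: AB = CA·sin C/sin B ≈ 71.124.
Law of sines: BC = CA·sin A/sin B ≈ 39.613.
Area = ½·CA·AB·sin A ≈ 1384.2.

1384.23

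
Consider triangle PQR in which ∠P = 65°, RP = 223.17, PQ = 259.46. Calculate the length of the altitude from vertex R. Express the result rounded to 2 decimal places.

202.26

By the law of cosines, QR² = RP² + PQ² − 2·RP·PQ·cos P = 68182, so QR ≈ 261.12.
Area = ½·RP·PQ·sin P ≈ 26239.
The altitude from R has length 2·area/PQ ≈ 202.26.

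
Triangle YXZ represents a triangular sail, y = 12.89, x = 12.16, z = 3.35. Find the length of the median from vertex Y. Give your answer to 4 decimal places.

Median from Y: ½√(2·x² + 2·z² − y²) ≈ 6.1649.

6.1649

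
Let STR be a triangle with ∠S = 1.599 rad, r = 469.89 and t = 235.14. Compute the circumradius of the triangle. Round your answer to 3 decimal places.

265.774

By the law of cosines, s² = t² + r² − 2·t·r·cos S = 2.8232e+05, so s ≈ 531.34.
Area = ½·t·r·sin S ≈ 55223.
Circumradius = s/(2 sin S) ≈ 265.77.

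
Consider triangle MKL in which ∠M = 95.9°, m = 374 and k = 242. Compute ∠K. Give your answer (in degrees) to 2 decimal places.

Law of sines: sin K = k·sin M/m ≈ 0.64363.
Since m ≥ k, only the acute value applies: ∠K ≈ 40.06°.
Then ∠L = 180° − ∠M − ∠K ≈ 44.04°.

∠K ≈ 40.06°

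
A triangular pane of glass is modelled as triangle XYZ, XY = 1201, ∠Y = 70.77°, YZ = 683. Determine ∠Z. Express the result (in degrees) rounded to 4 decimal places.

75.7765

By the law of cosines, ZX² = XY² + YZ² − 2·XY·YZ·cos Y = 1.3686e+06, so ZX ≈ 1169.9.
Law of cosines again: cos Z = (YZ² + ZX² − XY²)/(2·YZ·ZX) ≈ 0.24570, so ∠Z ≈ 75.78°.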